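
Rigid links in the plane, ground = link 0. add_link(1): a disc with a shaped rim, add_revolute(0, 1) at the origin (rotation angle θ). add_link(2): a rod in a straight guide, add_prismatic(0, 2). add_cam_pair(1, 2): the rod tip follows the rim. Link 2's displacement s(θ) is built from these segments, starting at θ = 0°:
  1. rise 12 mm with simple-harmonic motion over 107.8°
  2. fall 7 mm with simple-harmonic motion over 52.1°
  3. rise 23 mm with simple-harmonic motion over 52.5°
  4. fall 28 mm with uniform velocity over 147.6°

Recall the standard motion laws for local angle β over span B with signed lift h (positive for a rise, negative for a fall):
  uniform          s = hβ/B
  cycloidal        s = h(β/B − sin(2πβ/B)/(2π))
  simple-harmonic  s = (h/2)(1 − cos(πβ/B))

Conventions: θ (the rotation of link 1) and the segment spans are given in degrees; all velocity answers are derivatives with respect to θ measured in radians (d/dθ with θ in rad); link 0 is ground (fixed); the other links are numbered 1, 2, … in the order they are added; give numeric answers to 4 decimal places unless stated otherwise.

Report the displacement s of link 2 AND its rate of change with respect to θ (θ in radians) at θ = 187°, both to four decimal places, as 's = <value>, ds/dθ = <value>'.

segment 1 (0° to 107.8°, simple-harmonic, h = 12) is passed completely: s = 0.0000 + (12) = 12.0000
segment 2 (107.8° to 159.9°, simple-harmonic, h = -7) is passed completely: s = 12.0000 + (-7) = 5.0000
θ = 187° falls in segment 3 (159.9° to 212.4°, simple-harmonic, h = 23): β = 187 − 159.9 = 27.1°, B = 52.5°; Δs = 23/2·(1 − cos(π·0.5162)) = 12.0847; s = 5.0000 + 12.0847 = 17.0847
velocity in seg [159.9°–212.4°] (simple-harmonic), θ in radians: β = 27.1° = 0.4730 rad, B = 52.5° = 0.9163 rad; ds/dθ = (πh/(2B)) sin(πβ/B) = (π·23/(2·0.9163)) sin(π·0.5162) = 39.377579 mm/rad

s = 17.0847, ds/dθ = 39.3776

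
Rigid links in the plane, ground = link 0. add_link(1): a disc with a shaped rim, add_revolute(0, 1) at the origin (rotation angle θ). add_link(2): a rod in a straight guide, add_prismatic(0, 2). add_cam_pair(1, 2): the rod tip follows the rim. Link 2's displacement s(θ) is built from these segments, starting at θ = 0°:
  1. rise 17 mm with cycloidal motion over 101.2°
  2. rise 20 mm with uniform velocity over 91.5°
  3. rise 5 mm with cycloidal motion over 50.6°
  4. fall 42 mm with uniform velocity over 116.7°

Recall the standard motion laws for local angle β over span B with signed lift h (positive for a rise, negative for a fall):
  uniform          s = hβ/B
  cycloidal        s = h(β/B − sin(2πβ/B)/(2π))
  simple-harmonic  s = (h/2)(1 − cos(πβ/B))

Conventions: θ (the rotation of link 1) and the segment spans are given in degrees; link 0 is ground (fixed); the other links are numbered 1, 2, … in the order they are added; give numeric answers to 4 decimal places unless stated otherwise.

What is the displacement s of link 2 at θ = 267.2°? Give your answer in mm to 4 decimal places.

segment 1 (0° to 101.2°, cycloidal, h = 17) is passed completely: s = 0.0000 + (17) = 17.0000
segment 2 (101.2° to 192.7°, uniform, h = 20) is passed completely: s = 17.0000 + (20) = 37.0000
segment 3 (192.7° to 243.3°, cycloidal, h = 5) is passed completely: s = 37.0000 + (5) = 42.0000
θ = 267.2° falls in segment 4 (243.3° to 360°, uniform, h = -42): β = 267.2 − 243.3 = 23.9°, B = 116.7°; Δs = -42·23.9/116.7 = -8.6015; s = 42.0000 − 8.6015 = 33.3985

33.3985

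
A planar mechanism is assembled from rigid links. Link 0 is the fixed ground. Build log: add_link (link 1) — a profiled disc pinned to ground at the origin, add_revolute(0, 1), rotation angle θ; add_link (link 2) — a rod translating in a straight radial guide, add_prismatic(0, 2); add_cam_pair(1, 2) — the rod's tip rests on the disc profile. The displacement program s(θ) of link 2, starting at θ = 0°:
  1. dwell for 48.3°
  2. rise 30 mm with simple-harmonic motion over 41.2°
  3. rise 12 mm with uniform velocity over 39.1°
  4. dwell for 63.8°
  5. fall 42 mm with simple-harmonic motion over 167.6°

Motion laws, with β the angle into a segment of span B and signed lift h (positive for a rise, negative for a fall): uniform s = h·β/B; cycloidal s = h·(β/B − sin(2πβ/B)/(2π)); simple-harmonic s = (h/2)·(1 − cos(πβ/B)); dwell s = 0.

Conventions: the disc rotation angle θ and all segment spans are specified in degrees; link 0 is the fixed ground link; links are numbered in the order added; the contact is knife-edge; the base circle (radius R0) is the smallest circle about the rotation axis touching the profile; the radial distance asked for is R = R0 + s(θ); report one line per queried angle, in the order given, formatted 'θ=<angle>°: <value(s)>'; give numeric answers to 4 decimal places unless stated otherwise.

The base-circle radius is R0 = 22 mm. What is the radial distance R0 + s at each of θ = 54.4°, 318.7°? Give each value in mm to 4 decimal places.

seg 1 [0°–48.3°] dwell: s stays 0.0000
seg 2 [48.3°–89.5°] simple-harmonic, h=30: θ=54.4° here. β=6.1, B=41.2. 30/2·(1 − cos(π·0.1481)) = 1.5936 → s = 1.5936
seg 2 [48.3°–89.5°] simple-harmonic, h=30: full span → s += 30 → s = 30.0000
seg 3 [89.5°–128.6°] uniform, h=12: full span → s += 12 → s = 42.0000
seg 4 [128.6°–192.4°] dwell: s stays 42.0000
seg 5 [192.4°–360°] simple-harmonic, h=-42: θ=318.7° here. β=126.3, B=167.6. -42/2·(1 − cos(π·0.7536)) = -36.0153 → s = 5.9847
θ=54.4°: R = R0 + s = 22 + 1.5936 = 23.5936
θ=318.7°: R = R0 + s = 22 + 5.9847 = 27.9847

θ=54.4°: 23.5936
θ=318.7°: 27.9847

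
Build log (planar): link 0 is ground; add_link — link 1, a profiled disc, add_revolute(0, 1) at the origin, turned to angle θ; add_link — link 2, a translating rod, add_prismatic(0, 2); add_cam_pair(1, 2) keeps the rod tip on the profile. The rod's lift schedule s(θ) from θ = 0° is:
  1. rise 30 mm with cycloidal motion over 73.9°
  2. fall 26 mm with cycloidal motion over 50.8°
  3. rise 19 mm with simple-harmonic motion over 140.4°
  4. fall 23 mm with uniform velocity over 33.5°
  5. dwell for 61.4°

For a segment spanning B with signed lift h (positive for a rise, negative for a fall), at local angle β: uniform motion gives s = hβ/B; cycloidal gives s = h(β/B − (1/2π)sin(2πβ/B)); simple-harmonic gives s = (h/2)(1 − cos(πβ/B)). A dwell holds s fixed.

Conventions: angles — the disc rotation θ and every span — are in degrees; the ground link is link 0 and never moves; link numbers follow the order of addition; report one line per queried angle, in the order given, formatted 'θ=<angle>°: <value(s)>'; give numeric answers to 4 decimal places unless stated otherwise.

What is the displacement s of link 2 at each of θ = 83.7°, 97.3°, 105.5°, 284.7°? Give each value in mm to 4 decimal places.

seg 1 [0°–73.9°] cycloidal, h=30: full span → s += 30 → s = 30.0000
seg 2 [73.9°–124.7°] cycloidal, h=-26: θ=83.7° here. β=9.8, B=50.8. -26·(0.1929 − sin(2π·0.1929)/(2π)) = -1.1411 → s = 28.8589
seg 2 [73.9°–124.7°] cycloidal, h=-26: θ=97.3° here. β=23.4, B=50.8. -26·(0.4606 − sin(2π·0.4606)/(2π)) = -10.9632 → s = 19.0368
seg 2 [73.9°–124.7°] cycloidal, h=-26: θ=105.5° here. β=31.6, B=50.8. -26·(0.6220 − sin(2π·0.6220)/(2π)) = -19.0445 → s = 10.9555
seg 2 [73.9°–124.7°] cycloidal, h=-26: full span → s += -26 → s = 4.0000
seg 3 [124.7°–265.1°] simple-harmonic, h=19: full span → s += 19 → s = 23.0000
seg 4 [265.1°–298.6°] uniform, h=-23: θ=284.7° here. β=19.6, B=33.5. -23·19.6/33.5 = -13.4567 → s = 9.5433

θ=83.7°: 28.8589
θ=97.3°: 19.0368
θ=105.5°: 10.9555
θ=284.7°: 9.5433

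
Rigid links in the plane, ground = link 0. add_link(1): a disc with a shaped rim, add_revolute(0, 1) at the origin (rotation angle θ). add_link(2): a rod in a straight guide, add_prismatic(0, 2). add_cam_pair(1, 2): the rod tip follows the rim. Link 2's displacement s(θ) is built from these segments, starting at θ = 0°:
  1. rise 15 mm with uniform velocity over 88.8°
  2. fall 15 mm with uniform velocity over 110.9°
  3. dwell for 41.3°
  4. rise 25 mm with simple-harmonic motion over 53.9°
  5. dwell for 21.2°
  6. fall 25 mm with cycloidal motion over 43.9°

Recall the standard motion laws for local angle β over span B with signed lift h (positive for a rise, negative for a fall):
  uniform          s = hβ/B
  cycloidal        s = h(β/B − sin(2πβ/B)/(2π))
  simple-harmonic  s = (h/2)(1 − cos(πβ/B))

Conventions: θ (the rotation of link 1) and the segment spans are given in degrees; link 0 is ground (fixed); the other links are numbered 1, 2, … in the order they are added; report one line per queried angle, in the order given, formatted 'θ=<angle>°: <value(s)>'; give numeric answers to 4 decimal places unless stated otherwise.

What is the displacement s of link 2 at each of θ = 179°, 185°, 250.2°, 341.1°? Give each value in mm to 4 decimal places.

segment 1 (0° to 88.8°, uniform, h = 15) is passed completely: s = 0.0000 + (15) = 15.0000
θ = 179° falls in segment 2 (88.8° to 199.7°, uniform, h = -15): β = 179 − 88.8 = 90.2°, B = 110.9°; Δs = -15·90.2/110.9 = -12.2002; s = 15.0000 − 12.2002 = 2.7998
θ = 185° falls in segment 2 (88.8° to 199.7°, uniform, h = -15): β = 185 − 88.8 = 96.2°, B = 110.9°; Δs = -15·96.2/110.9 = -13.0117; s = 15.0000 − 13.0117 = 1.9883
segment 2 (88.8° to 199.7°, uniform, h = -15) is passed completely: s = 15.0000 + (-15) = 0.0000
segment 3 (199.7° to 241°, dwell): s unchanged at 0.0000
θ = 250.2° falls in segment 4 (241° to 294.9°, simple-harmonic, h = 25): β = 250.2 − 241 = 9.2°, B = 53.9°; Δs = 25/2·(1 − cos(π·0.1707)) = 1.7545; s = 0.0000 + 1.7545 = 1.7545
segment 4 (241° to 294.9°, simple-harmonic, h = 25) is passed completely: s = 0.0000 + (25) = 25.0000
segment 5 (294.9° to 316.1°, dwell): s unchanged at 25.0000
θ = 341.1° falls in segment 6 (316.1° to 360°, cycloidal, h = -25): β = 341.1 − 316.1 = 25°, B = 43.9°; Δs = -25·(0.5695 − sin(2π·0.5695)/(2π)) = -15.9192; s = 25.0000 − 15.9192 = 9.0808

θ=179°: 2.7998
θ=185°: 1.9883
θ=250.2°: 1.7545
θ=341.1°: 9.0808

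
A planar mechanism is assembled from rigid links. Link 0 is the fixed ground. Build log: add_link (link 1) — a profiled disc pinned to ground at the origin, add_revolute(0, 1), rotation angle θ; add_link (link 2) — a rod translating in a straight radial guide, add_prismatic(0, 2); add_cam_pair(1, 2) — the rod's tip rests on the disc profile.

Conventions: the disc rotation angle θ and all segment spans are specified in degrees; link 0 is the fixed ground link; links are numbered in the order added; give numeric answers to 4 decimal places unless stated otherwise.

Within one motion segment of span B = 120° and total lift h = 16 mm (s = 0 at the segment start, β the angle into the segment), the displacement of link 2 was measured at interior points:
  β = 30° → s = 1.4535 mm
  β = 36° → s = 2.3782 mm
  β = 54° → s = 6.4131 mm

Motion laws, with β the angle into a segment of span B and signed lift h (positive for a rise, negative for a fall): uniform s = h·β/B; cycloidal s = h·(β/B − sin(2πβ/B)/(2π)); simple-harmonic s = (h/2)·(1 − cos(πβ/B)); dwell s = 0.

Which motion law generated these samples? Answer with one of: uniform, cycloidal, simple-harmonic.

candidates at β/B = r: uniform s = h·r (linear in β); cycloidal s = h·(r − sin(2πr)/(2π)); simple-harmonic s = (h/2)(1 − cos(πr))
β=30°: printed 1.4535 | uniform 4.0000, cycloidal 1.4535, simple-harmonic 2.3431
β=36°: printed 2.3782 | uniform 4.8000, cycloidal 2.3782, simple-harmonic 3.2977
β=54°: printed 6.4131 | uniform 7.2000, cycloidal 6.4131, simple-harmonic 6.7485
only one law matches every sample → cycloidal

cycloidal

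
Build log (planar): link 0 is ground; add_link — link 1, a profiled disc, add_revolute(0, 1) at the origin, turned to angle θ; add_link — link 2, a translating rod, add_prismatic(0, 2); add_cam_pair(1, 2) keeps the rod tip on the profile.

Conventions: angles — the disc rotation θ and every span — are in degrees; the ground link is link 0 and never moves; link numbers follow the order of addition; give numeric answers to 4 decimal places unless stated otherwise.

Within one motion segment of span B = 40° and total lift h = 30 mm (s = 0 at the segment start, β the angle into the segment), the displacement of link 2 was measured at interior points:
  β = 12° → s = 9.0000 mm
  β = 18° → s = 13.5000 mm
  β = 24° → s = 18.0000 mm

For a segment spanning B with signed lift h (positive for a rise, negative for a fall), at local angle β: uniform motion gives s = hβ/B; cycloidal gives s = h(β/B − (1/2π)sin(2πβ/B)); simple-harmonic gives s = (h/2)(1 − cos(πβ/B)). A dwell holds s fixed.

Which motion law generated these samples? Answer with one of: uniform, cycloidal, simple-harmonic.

candidates at β/B = r: uniform s = h·r (linear in β); cycloidal s = h·(r − sin(2πr)/(2π)); simple-harmonic s = (h/2)(1 − cos(πr))
β=12°: printed 9.0000 | uniform 9.0000, cycloidal 4.4590, simple-harmonic 6.1832
β=18°: printed 13.5000 | uniform 13.5000, cycloidal 12.0246, simple-harmonic 12.6535
β=24°: printed 18.0000 | uniform 18.0000, cycloidal 20.8065, simple-harmonic 19.6353
only one law matches every sample → uniform

uniform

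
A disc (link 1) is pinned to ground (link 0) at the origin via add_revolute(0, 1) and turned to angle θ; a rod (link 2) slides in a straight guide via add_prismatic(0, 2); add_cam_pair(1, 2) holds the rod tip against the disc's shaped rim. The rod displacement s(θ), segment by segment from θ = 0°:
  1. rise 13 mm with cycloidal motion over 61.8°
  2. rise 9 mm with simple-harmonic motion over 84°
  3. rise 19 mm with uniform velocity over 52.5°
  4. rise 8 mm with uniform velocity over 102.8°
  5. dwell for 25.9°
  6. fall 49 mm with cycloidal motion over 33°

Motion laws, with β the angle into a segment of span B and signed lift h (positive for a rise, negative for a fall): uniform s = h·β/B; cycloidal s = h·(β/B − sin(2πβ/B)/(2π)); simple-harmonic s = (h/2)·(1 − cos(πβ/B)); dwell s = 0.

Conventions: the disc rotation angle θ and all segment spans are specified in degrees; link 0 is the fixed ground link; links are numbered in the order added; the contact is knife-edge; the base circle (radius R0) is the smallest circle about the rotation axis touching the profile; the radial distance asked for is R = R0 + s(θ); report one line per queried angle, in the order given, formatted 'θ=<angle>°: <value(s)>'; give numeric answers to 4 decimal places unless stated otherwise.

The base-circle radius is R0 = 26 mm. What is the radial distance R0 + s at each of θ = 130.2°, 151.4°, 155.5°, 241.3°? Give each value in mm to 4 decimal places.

segment 1 (0° to 61.8°, cycloidal, h = 13) is passed completely: s = 0.0000 + (13) = 13.0000
θ = 130.2° falls in segment 2 (61.8° to 145.8°, simple-harmonic, h = 9): β = 130.2 − 61.8 = 68.4°, B = 84°; Δs = 9/2·(1 − cos(π·0.8143)) = 8.2556; s = 13.0000 + 8.2556 = 21.2556
segment 2 (61.8° to 145.8°, simple-harmonic, h = 9) is passed completely: s = 13.0000 + (9) = 22.0000
θ = 151.4° falls in segment 3 (145.8° to 198.3°, uniform, h = 19): β = 151.4 − 145.8 = 5.6°, B = 52.5°; Δs = 19·5.6/52.5 = 2.0267; s = 22.0000 + 2.0267 = 24.0267
θ = 155.5° falls in segment 3 (145.8° to 198.3°, uniform, h = 19): β = 155.5 − 145.8 = 9.7°, B = 52.5°; Δs = 19·9.7/52.5 = 3.5105; s = 22.0000 + 3.5105 = 25.5105
segment 3 (145.8° to 198.3°, uniform, h = 19) is passed completely: s = 22.0000 + (19) = 41.0000
θ = 241.3° falls in segment 4 (198.3° to 301.1°, uniform, h = 8): β = 241.3 − 198.3 = 43°, B = 102.8°; Δs = 8·43/102.8 = 3.3463; s = 41.0000 + 3.3463 = 44.3463
θ=130.2°: R = R0 + s = 26 + 21.2556 = 47.2556
θ=151.4°: R = R0 + s = 26 + 24.0267 = 50.0267
θ=155.5°: R = R0 + s = 26 + 25.5105 = 51.5105
θ=241.3°: R = R0 + s = 26 + 44.3463 = 70.3463

θ=130.2°: 47.2556
θ=151.4°: 50.0267
θ=155.5°: 51.5105
θ=241.3°: 70.3463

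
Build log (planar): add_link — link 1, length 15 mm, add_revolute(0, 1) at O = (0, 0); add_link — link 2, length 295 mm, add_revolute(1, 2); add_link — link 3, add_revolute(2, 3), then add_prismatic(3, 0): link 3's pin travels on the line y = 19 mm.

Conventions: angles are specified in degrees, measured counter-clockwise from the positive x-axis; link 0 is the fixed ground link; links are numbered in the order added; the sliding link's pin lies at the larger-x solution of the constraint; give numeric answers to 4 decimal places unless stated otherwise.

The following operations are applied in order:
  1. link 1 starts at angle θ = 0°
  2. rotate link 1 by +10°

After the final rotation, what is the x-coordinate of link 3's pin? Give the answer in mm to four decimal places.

geometry: r = 15 mm, L = 295 mm, e = 19 mm; θ starts at 0°
rotate link 1 by +10°: θ ← 0° +10° = 10°
crank pin P = (r cos θ, r sin θ) = (14.772116, 2.604723)
h = r sin θ − e = 2.604723 − 19 = -16.395277
x = r cos θ + √(L² − h²) = 14.772116 + 294.544046 = 309.316162

309.3162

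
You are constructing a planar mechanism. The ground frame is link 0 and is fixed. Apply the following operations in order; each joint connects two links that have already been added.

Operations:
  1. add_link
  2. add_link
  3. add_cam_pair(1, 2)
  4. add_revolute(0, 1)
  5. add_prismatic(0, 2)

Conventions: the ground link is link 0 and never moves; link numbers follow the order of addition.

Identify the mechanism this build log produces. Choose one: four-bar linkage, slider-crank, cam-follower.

links: 3 (incl. ground); joints: 1 revolute, 1 prismatic, 1 higher (cam) pair, forming one closed loop
3 links, revolute + prismatic + higher pair in one loop → cam-follower

cam-follower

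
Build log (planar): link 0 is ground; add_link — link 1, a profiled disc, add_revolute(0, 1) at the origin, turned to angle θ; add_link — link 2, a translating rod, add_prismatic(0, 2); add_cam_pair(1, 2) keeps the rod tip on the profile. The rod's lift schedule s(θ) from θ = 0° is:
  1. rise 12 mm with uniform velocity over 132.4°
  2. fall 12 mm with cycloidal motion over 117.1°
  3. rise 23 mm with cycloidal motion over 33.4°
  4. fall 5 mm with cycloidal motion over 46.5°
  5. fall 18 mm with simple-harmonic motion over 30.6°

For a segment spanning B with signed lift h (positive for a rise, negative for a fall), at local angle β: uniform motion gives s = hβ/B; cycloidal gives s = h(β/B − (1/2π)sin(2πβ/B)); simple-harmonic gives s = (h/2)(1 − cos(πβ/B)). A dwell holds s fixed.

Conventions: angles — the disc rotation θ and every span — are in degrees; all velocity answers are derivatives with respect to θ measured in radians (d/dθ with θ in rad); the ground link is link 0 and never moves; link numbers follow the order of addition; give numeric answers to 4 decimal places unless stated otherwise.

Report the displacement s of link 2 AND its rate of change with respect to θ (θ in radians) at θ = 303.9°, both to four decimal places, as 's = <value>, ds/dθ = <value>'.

seg 1 [0°–132.4°] uniform, h=12: full span → s += 12 → s = 12.0000
seg 2 [132.4°–249.5°] cycloidal, h=-12: full span → s += -12 → s = 0.0000
seg 3 [249.5°–282.9°] cycloidal, h=23: full span → s += 23 → s = 23.0000
seg 4 [282.9°–329.4°] cycloidal, h=-5: θ=303.9° here. β=21, B=46.5. -5·(0.4516 − sin(2π·0.4516)/(2π)) = -2.0198 → s = 20.9802
velocity in seg [282.9°–329.4°] (cycloidal), θ in radians: β = 21° = 0.3665 rad, B = 46.5° = 0.8116 rad; ds/dθ = (h/B)(1 − cos(2πβ/B)) = ((-5)/0.8116)(1 − cos(2π·0.4516)) = -12.039132 mm/rad

s = 20.9802, ds/dθ = -12.0391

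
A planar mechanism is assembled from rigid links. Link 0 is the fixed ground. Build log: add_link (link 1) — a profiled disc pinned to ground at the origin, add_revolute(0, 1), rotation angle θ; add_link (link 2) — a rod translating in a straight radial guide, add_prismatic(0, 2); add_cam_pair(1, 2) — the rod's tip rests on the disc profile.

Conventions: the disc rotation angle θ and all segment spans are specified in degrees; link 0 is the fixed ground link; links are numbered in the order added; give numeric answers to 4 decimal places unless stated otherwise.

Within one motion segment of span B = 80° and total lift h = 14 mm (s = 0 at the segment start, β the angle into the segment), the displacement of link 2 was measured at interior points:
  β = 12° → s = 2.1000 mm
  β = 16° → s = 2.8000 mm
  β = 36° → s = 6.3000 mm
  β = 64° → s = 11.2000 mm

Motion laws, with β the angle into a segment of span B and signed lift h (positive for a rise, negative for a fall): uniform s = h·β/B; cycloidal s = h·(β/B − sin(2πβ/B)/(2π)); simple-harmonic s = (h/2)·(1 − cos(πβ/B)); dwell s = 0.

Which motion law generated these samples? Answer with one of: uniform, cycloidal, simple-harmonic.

candidates at β/B = r: uniform s = h·r (linear in β); cycloidal s = h·(r − sin(2πr)/(2π)); simple-harmonic s = (h/2)(1 − cos(πr))
β=12°: printed 2.1000 | uniform 2.1000, cycloidal 0.2974, simple-harmonic 0.7630
β=16°: printed 2.8000 | uniform 2.8000, cycloidal 0.6809, simple-harmonic 1.3369
β=36°: printed 6.3000 | uniform 6.3000, cycloidal 5.6115, simple-harmonic 5.9050
β=64°: printed 11.2000 | uniform 11.2000, cycloidal 13.3191, simple-harmonic 12.6631
only one law matches every sample → uniform

uniform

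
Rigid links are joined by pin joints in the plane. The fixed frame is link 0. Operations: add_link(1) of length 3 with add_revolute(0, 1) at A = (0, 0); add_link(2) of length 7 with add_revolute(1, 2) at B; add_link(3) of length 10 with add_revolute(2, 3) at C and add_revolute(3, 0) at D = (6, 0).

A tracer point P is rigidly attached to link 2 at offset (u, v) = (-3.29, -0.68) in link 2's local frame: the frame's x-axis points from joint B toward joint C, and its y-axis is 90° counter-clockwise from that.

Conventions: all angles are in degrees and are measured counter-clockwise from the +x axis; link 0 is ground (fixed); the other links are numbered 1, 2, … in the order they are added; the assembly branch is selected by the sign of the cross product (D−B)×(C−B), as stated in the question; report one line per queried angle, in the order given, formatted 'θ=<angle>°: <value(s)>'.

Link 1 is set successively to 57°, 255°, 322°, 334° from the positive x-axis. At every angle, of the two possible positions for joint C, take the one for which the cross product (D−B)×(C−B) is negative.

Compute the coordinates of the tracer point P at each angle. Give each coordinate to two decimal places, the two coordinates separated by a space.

A=(0,0), D=(6.00,0)
θ=57°: B = A + 3.00·(cos57°, sin57°) = (1.6339, 2.5160)
θ=57°: |BD| = 5.0391
θ=57°: circle(B,7.00) ∩ circle(D,10.00): a=-2.5408, h=6.5226
θ=57°:   candidates: C₊=(2.6892,9.4360) cross=32.868; C₋=(-3.8242,-1.8668) cross=-32.868
θ=57°:   branch - wants cross < 0 → take C=(-3.8242,-1.8668) (cross=-32.868)
θ=57°: ex = (C−B)/|BC| = (-0.7797,-0.6261); ey = (0.6261,-0.7797)
θ=57°: P = B + -3.29·ex + -0.68·ey = (3.7735,5.1061)
θ=255°: B = A + 3.00·(cos255°, sin255°) = (-0.7765, -2.8978)
θ=255°: |BD| = 7.3700
θ=255°: circle(B,7.00) ∩ circle(D,10.00): a=0.2251, h=6.9964
θ=255°:   candidates: C₊=(-3.3204,3.6236) cross=51.564; C₋=(2.1813,-9.2422) cross=-51.564
θ=255°:   branch - wants cross < 0 → take C=(2.1813,-9.2422) (cross=-51.564)
θ=255°: ex = (C−B)/|BC| = (0.4225,-0.9063); ey = (0.9063,0.4225)
θ=255°: P = B + -3.29·ex + -0.68·ey = (-2.7829,-0.2032)
θ=322°: B = A + 3.00·(cos322°, sin322°) = (2.3640, -1.8470)
θ=322°: |BD| = 4.0782
θ=322°: circle(B,7.00) ∩ circle(D,10.00): a=-4.2137, h=5.5897
θ=322°:   candidates: C₊=(-3.9243,1.2283) cross=22.796; C₋=(1.1388,-8.7389) cross=-22.796
θ=322°:   branch - wants cross < 0 → take C=(1.1388,-8.7389) (cross=-22.796)
θ=322°: ex = (C−B)/|BC| = (-0.1750,-0.9846); ey = (0.9846,-0.1750)
θ=322°: P = B + -3.29·ex + -0.68·ey = (2.2704,1.5112)
θ=334°: B = A + 3.00·(cos334°, sin334°) = (2.6964, -1.3151)
θ=334°: |BD| = 3.5558
θ=334°: circle(B,7.00) ∩ circle(D,10.00): a=-5.3936, h=4.4620
θ=334°:   candidates: C₊=(-3.9650,0.8356) cross=15.866; C₋=(-0.6645,-7.4555) cross=-15.866
θ=334°:   branch - wants cross < 0 → take C=(-0.6645,-7.4555) (cross=-15.866)
θ=334°: ex = (C−B)/|BC| = (-0.4801,-0.8772); ey = (0.8772,-0.4801)
θ=334°: P = B + -3.29·ex + -0.68·ey = (3.6795,1.8974)

θ=57°: 3.77 5.11
θ=255°: -2.78 -0.20
θ=322°: 2.27 1.51
θ=334°: 3.68 1.90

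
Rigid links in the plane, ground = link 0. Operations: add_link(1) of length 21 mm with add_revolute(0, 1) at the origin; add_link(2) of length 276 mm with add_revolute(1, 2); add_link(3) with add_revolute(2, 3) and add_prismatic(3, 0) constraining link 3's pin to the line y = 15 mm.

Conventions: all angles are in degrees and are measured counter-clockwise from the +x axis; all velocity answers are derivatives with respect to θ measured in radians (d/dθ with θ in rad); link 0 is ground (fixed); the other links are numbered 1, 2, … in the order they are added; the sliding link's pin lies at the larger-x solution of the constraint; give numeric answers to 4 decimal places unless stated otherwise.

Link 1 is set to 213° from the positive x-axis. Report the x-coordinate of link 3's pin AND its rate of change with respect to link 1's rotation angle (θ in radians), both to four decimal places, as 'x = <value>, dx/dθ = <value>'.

geometry: r = 21 mm, L = 276 mm, e = 15 mm
crank pin P = (r cos θ, r sin θ) = (-17.612082, -11.437420)
h = r sin θ − e = -11.437420 − 15 = -26.437420
x = r cos θ + √(L² − h²) = -17.612082 + 274.730892 = 257.118810
dx/dθ = −r sin θ − h·r cos θ/√(L² − h²) (θ in radians; h = -26.437420) = 9.742605

x = 257.1188, dx/dθ = 9.7426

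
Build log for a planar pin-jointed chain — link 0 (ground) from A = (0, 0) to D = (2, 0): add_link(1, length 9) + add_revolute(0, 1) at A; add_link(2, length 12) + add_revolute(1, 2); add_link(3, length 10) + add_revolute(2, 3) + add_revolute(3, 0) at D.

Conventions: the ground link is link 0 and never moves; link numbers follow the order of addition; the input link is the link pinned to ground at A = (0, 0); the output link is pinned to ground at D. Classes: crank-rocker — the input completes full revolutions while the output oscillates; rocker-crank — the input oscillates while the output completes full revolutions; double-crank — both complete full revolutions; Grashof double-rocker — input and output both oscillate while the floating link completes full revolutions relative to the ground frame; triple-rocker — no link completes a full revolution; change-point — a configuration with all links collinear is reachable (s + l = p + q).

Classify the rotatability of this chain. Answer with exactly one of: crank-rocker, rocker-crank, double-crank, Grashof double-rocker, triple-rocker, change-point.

lengths: ground=2, input=9, coupler=12, output=10
sorted: s=2 (shortest), l=12 (longest), p+q=19
s + l = 14 vs p + q = 19
s + l < p + q (Grashof) with shortest = ground link → double-crank

double-crank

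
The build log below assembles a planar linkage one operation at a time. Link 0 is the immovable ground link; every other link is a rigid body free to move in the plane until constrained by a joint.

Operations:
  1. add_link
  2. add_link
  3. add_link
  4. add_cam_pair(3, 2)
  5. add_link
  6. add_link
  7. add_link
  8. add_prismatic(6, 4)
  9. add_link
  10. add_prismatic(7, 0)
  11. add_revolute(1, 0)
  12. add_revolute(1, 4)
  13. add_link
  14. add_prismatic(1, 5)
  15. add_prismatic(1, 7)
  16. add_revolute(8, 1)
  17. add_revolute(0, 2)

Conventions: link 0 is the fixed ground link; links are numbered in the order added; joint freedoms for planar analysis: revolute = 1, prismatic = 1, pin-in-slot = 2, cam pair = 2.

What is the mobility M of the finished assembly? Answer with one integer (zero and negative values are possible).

link 0 = ground. State L|J1|J2 = 1|0|0
+link1  2|0|0
+link2  3|0|0
+link3  4|0|0
C(3,2) f=2→J2  4|0|1
+link4  5|0|1
+link5  6|0|1
+link6  7|0|1
P(6,4) f=1→J1  7|1|1
+link7  8|1|1
P(7,0) f=1→J1  8|2|1
R(1,0) f=1→J1  8|3|1
R(1,4) f=1→J1  8|4|1
+link8  9|4|1
P(1,5) f=1→J1  9|5|1
P(1,7) f=1→J1  9|6|1
R(8,1) f=1→J1  9|7|1
R(0,2) f=1→J1  9|8|1
M = 3(9−1)−2·8−1 = 24−16−1 = 7

M = 7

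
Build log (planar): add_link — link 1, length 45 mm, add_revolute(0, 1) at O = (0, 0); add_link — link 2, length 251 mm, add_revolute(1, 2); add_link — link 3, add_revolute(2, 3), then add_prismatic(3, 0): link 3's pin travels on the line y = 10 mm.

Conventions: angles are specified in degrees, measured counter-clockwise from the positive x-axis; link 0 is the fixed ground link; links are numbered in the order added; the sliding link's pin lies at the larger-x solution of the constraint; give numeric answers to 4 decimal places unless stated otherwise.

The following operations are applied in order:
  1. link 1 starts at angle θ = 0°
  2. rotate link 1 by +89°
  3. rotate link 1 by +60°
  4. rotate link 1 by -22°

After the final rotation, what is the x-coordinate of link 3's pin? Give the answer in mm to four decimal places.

geometry: r = 45 mm, L = 251 mm, e = 10 mm; θ starts at 0°
rotate link 1 by +89°: θ ← 0° +89° = 89°
rotate link 1 by +60°: θ ← 89° +60° = 149°
rotate link 1 by -22°: θ ← 149° -22° = 127°
crank pin P = (r cos θ, r sin θ) = (-27.081676, 35.938598)
h = r sin θ − e = 35.938598 − 10 = 25.938598
x = r cos θ + √(L² − h²) = -27.081676 + 249.656142 = 222.574466

222.5745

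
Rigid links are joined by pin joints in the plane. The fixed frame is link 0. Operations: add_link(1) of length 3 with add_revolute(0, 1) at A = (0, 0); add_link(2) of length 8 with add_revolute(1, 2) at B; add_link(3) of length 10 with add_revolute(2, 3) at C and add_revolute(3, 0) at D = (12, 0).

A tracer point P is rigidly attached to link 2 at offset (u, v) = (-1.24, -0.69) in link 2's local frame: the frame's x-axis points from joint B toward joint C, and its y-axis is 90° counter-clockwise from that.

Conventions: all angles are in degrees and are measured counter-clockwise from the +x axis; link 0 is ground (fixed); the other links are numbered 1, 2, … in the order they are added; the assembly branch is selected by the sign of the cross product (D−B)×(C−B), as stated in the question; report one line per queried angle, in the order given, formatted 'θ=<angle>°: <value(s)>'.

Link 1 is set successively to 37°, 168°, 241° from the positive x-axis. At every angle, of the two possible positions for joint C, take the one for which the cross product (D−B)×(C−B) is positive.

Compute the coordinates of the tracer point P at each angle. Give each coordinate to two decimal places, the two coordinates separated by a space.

A=(0,0), D=(12.00,0)
θ=37°: B = A + 3.00·(cos37°, sin37°) = (2.3959, 1.8054)
θ=37°: |BD| = 9.7723
θ=37°: circle(B,8.00) ∩ circle(D,10.00): a=3.0442, h=7.3982
θ=37°:   candidates: C₊=(6.7545,8.5138) cross=72.297; C₋=(4.0209,-6.0278) cross=-72.297
θ=37°:   branch + wants cross > 0 → take C=(6.7545,8.5138) (cross=72.297)
θ=37°: ex = (C−B)/|BC| = (0.5448,0.8385); ey = (-0.8385,0.5448)
θ=37°: P = B + -1.24·ex + -0.69·ey = (2.2989,0.3897)
θ=168°: B = A + 3.00·(cos168°, sin168°) = (-2.9344, 0.6237)
θ=168°: |BD| = 14.9475
θ=168°: circle(B,8.00) ∩ circle(D,10.00): a=6.2695, h=4.9692
θ=168°:   candidates: C₊=(3.5370,5.3270) cross=74.277; C₋=(3.1223,-4.6028) cross=-74.277
θ=168°:   branch + wants cross > 0 → take C=(3.5370,5.3270) (cross=74.277)
θ=168°: ex = (C−B)/|BC| = (0.8089,0.5879); ey = (-0.5879,0.8089)
θ=168°: P = B + -1.24·ex + -0.69·ey = (-3.5319,-0.6634)
θ=241°: B = A + 3.00·(cos241°, sin241°) = (-1.4544, -2.6239)
θ=241°: |BD| = 13.7079
θ=241°: circle(B,8.00) ∩ circle(D,10.00): a=5.5408, h=5.7705
θ=241°:   candidates: C₊=(2.8794,4.1006) cross=79.102; C₋=(5.0885,-7.2271) cross=-79.102
θ=241°:   branch + wants cross > 0 → take C=(2.8794,4.1006) (cross=79.102)
θ=241°: ex = (C−B)/|BC| = (0.5417,0.8406); ey = (-0.8406,0.5417)
θ=241°: P = B + -1.24·ex + -0.69·ey = (-1.5462,-4.0399)

θ=37°: 2.30 0.39
θ=168°: -3.53 -0.66
θ=241°: -1.55 -4.04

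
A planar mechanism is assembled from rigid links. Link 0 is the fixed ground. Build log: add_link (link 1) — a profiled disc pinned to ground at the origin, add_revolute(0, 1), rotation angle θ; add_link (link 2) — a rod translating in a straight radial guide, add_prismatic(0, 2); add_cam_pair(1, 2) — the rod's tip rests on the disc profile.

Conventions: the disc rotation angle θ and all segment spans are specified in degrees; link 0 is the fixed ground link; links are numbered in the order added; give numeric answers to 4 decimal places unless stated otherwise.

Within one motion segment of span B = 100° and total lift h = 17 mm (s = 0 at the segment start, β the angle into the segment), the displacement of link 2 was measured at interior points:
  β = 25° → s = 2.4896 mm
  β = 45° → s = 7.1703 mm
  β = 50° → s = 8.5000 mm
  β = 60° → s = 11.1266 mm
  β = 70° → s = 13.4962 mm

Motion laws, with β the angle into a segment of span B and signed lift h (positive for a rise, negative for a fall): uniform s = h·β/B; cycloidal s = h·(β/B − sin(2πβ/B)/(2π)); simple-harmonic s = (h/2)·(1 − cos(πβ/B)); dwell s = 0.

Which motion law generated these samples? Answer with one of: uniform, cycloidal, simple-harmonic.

candidates at β/B = r: uniform s = h·r (linear in β); cycloidal s = h·(r − sin(2πr)/(2π)); simple-harmonic s = (h/2)(1 − cos(πr))
β=25°: printed 2.4896 | uniform 4.2500, cycloidal 1.5444, simple-harmonic 2.4896
β=45°: printed 7.1703 | uniform 7.6500, cycloidal 6.8139, simple-harmonic 7.1703
β=50°: printed 8.5000 | uniform 8.5000, cycloidal 8.5000, simple-harmonic 8.5000
β=60°: printed 11.1266 | uniform 10.2000, cycloidal 11.7903, simple-harmonic 11.1266
β=70°: printed 13.4962 | uniform 11.9000, cycloidal 14.4732, simple-harmonic 13.4962
only one law matches every sample → simple-harmonic

simple-harmonic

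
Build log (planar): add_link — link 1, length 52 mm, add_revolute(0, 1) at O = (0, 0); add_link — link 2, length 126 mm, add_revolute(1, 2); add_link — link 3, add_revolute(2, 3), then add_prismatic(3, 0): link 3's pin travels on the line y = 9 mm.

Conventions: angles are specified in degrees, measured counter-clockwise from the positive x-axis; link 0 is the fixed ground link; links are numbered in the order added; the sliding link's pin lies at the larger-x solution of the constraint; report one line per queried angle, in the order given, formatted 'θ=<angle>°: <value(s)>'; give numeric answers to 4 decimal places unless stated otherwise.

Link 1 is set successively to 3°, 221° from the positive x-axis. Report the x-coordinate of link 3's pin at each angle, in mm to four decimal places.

geometry: r = 52 mm, L = 126 mm, e = 9 mm
θ=3°: crank pin P = (r cos θ, r sin θ) = (51.928736, 2.721470)
θ=3°: h = r sin θ − e = 2.721470 − 9 = -6.278530
θ=3°: x = r cos θ + √(L² − h²) = 51.928736 + 125.843474 = 177.772210
θ=221°: crank pin P = (r cos θ, r sin θ) = (-39.244898, -34.115070)
θ=221°: h = r sin θ − e = -34.115070 − 9 = -43.115070
θ=221°: x = r cos θ + √(L² − h²) = -39.244898 + 118.393795 = 79.148897

θ=3°: 177.7722
θ=221°: 79.1489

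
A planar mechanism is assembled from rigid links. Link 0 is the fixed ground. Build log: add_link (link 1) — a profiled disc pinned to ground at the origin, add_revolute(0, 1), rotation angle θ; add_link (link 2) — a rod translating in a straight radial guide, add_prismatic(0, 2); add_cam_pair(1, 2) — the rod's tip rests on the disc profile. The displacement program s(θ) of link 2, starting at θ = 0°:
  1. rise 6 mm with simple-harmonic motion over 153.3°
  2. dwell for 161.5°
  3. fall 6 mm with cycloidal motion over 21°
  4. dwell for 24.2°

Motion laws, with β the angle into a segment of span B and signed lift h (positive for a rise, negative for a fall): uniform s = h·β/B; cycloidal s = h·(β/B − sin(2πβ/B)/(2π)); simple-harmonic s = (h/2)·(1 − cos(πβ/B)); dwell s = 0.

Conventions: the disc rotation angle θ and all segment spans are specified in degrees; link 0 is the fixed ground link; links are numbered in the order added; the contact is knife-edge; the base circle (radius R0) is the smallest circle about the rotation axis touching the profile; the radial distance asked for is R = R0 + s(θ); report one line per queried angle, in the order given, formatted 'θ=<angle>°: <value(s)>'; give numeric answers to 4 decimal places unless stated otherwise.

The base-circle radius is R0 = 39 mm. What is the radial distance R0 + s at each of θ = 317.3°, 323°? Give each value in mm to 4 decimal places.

seg 1 [0°–153.3°] simple-harmonic, h=6: full span → s += 6 → s = 6.0000
seg 2 [153.3°–314.8°] dwell: s stays 6.0000
seg 3 [314.8°–335.8°] cycloidal, h=-6: θ=317.3° here. β=2.5, B=21. -6·(0.1190 − sin(2π·0.1190)/(2π)) = -0.0648 → s = 5.9352
seg 3 [314.8°–335.8°] cycloidal, h=-6: θ=323° here. β=8.2, B=21. -6·(0.3905 − sin(2π·0.3905)/(2π)) = -1.7364 → s = 4.2636
θ=317.3°: R = R0 + s = 39 + 5.9352 = 44.9352
θ=323°: R = R0 + s = 39 + 4.2636 = 43.2636

θ=317.3°: 44.9352
θ=323°: 43.2636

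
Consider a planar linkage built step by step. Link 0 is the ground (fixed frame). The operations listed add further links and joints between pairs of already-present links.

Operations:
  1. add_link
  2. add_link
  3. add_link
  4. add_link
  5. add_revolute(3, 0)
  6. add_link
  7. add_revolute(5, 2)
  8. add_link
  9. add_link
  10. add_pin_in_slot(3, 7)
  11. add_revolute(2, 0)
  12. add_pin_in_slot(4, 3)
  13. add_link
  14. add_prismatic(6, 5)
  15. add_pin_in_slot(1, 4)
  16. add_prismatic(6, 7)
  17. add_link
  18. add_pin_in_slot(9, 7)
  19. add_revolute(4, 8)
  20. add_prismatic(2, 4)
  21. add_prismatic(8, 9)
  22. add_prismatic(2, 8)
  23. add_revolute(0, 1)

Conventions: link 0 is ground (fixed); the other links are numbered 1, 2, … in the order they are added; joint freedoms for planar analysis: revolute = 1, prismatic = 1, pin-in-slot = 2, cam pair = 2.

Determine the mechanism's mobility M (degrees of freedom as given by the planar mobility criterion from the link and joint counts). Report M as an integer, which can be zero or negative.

link 0 = ground. State L|J1|J2 = 1|0|0
+link1  2|0|0
+link2  3|0|0
+link3  4|0|0
+link4  5|0|0
R(3,0) f=1→J1  5|1|0
+link5  6|1|0
R(5,2) f=1→J1  6|2|0
+link6  7|2|0
+link7  8|2|0
PS(3,7) f=2→J2  8|2|1
R(2,0) f=1→J1  8|3|1
PS(4,3) f=2→J2  8|3|2
+link8  9|3|2
P(6,5) f=1→J1  9|4|2
PS(1,4) f=2→J2  9|4|3
P(6,7) f=1→J1  9|5|3
+link9  10|5|3
PS(9,7) f=2→J2  10|5|4
R(4,8) f=1→J1  10|6|4
P(2,4) f=1→J1  10|7|4
P(8,9) f=1→J1  10|8|4
P(2,8) f=1→J1  10|9|4
R(0,1) f=1→J1  10|10|4
M = 3(10−1)−2·10−4 = 27−20−4 = 3

M = 3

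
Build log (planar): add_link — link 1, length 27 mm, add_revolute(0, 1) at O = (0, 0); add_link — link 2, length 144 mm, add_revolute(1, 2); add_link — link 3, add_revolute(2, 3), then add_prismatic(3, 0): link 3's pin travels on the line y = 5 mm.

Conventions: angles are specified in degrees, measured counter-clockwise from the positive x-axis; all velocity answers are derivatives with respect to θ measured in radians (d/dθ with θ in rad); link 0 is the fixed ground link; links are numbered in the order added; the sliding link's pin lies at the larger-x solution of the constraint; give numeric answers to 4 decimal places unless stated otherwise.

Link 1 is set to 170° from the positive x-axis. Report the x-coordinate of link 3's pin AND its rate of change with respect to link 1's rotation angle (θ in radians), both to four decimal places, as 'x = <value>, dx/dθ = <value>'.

geometry: r = 27 mm, L = 144 mm, e = 5 mm
crank pin P = (r cos θ, r sin θ) = (-26.589809, 4.688501)
h = r sin θ − e = 4.688501 − 5 = -0.311499
x = r cos θ + √(L² − h²) = -26.589809 + 143.999663 = 117.409854
dx/dθ = −r sin θ − h·r cos θ/√(L² − h²) (θ in radians; h = -0.311499) = -4.746020

x = 117.4099, dx/dθ = -4.7460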